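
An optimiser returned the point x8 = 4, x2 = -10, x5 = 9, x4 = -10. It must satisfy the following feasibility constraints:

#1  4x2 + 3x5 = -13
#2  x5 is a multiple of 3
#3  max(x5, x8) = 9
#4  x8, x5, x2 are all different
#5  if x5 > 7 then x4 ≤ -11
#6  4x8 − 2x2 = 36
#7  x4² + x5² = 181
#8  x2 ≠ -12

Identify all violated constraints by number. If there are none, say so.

No — constraint 5 is not satisfied.

#1 4x2 + 3x5 = 4(-10) + 3(9) = -13 — holds.
#2 9 / 3 = 3, so 3 divides 9 — holds.
#3 max(9, 4) = 9 — holds.
#4 values 4, 9, -10 are pairwise distinct — holds.
#5 x5 = 9 > 7, so we need x4 ≤ -11; but x4 = -10 > -11 — does not hold.
#6 4x8 − 2x2 = 4(4) − 2(-10) = 36 — holds.
#7 x4² + x5² = (-10)² + 9² = 100 + 81 = 181 — holds.
#8 x2 = -10, and -10 ≠ -12 — holds.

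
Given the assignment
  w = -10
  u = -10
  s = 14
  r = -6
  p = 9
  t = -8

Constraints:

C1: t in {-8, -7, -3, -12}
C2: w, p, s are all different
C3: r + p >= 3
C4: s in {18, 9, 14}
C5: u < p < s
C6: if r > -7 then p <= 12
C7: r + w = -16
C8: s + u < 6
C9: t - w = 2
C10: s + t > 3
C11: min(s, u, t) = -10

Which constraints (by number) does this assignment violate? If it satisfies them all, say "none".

No violations.

C1: t = -8 is in {-8, -7, -3, -12}  ✔
C2: values -10, 9, 14 are pairwise distinct  ✔
C3: r + p = -6 + 9 = 3; 3 ≥ 3  ✔
C4: s = 14 is in {18, 9, 14}  ✔
C5: values -10 < 9 < 14  ✔
C6: r = -6 > -7, so we need p ≤ 12; p = 9 ≤ 12  ✔
C7: r + w = -6 + (-10) = -16  ✔
C8: s + u = 14 + (-10) = 4; 4 < 6  ✔
C9: t - w = -8 - (-10) = 2  ✔
C10: s + t = 14 + (-8) = 6; 6 > 3  ✔
C11: min(14, -10, -8) = -10  ✔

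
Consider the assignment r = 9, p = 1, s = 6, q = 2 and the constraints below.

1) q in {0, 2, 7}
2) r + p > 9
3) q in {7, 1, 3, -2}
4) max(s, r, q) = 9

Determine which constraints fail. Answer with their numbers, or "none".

1) q = 2 is in {0, 2, 7} — holds.
2) r + p = 9 + 1 = 10; 10 > 9 — holds.
3) q = 2 is not in {7, 1, 3, -2} — does not hold.
4) max(6, 9, 2) = 9 — holds.

Violated: 3.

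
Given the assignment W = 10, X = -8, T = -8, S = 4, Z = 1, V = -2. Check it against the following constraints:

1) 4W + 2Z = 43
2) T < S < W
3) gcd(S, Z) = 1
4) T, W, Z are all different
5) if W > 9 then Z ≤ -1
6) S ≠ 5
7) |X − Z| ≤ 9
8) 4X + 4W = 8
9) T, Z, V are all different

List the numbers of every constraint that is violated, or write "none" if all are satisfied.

1) 4W + 2Z = 4(10) + 2(1) = 42, not 43 — violated.
2) values -8 < 4 < 10 — OK.
3) gcd(4, 1) = 1 — OK.
4) values -8, 10, 1 are pairwise distinct — OK.
5) W = 10 > 9, so we need Z ≤ -1; but Z = 1 > -1 — violated.
6) S = 4, and 4 ≠ 5 — OK.
7) |-8 − 1| = 9; 9 ≤ 9 — OK.
8) 4X + 4W = 4(-8) + 4(10) = 8 — OK.
9) values -8, 1, -2 are pairwise distinct — OK.

Violated: 1, 5.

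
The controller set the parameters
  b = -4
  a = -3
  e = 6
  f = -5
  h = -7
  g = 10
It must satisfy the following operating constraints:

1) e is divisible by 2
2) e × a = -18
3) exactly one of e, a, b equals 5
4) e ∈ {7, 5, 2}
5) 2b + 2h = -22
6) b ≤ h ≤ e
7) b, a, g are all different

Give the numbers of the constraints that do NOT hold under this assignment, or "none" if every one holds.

The assignment fails constraints 3, 4, and 6.

1) 6 / 2 = 3, so 2 divides 6 — holds.
2) e × a = 6 × (-3) = -18 — holds.
3) e=6, a=-3, b=-4; 0 of them equal 5, not exactly one — does not hold.
4) e = 6 is not in {7, 5, 2} — does not hold.
5) 2b + 2h = 2(-4) + 2(-7) = -22 — holds.
6) values -4, -7, 6; b = -4 is not ≤ h = -7 — does not hold.
7) values -4, -3, 10 are pairwise distinct — holds.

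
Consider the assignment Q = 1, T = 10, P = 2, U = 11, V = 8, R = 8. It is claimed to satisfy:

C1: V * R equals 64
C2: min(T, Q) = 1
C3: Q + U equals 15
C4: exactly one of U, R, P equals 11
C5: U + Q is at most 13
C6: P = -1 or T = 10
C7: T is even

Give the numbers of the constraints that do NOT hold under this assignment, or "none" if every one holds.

The assignment fails constraint 3.

C1: V * R = 8 * 8 = 64 — holds.
C2: min(10, 1) = 1 — holds.
C3: Q + U = 1 + 11 = 12, not 15 — does not hold.
C4: U=11, R=8, P=2; 1 of them equals 11 — holds.
C5: U + Q = 11 + 1 = 12; 12 ≤ 13 — holds.
C6: P = 2 ≠ -1, but T = 10 = 10 (second disjunct) — holds.
C7: T = 10 is even — holds.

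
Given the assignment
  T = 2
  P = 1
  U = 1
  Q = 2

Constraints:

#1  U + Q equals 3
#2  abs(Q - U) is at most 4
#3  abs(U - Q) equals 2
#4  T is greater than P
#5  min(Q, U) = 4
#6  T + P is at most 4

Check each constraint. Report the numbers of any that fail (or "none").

No — constraints 3 and 5 are not satisfied.

#1 U + Q = 1 + 2 = 3 — holds.
#2 abs(2 - 1) = 1; 1 ≤ 4 — holds.
#3 abs(1 - 2) = 1, not 2 — fails.
#4 T = 2, P = 1; 2 > 1 — holds.
#5 min(2, 1) = 1, not 4 — fails.
#6 T + P = 2 + 1 = 3; 3 ≤ 4 — holds.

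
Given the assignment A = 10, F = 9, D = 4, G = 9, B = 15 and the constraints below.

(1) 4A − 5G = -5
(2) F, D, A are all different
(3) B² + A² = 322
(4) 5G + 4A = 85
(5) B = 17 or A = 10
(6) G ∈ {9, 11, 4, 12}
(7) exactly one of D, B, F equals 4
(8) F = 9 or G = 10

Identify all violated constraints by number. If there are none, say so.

(1) 4A − 5G = 4(10) − 5(9) = -5 — OK.
(2) values 9, 4, 10 are pairwise distinct — OK.
(3) B² + A² = 15² + 10² = 225 + 100 = 325, not 322 — violated.
(4) 5G + 4A = 5(9) + 4(10) = 85 — OK.
(5) B = 15 ≠ 17, but A = 10 = 10 (second disjunct) — OK.
(6) G = 9 is in {9, 11, 4, 12} — OK.
(7) D=4, B=15, F=9; 1 of them equals 4 — OK.
(8) F = 9 = 9 (first disjunct) — OK.

Violated: 3.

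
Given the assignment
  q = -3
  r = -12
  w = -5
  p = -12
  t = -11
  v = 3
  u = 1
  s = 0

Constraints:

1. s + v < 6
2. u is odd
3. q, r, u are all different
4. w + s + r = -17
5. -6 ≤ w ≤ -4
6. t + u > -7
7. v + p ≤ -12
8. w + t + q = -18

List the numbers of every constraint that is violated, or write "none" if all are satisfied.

No — constraints 6, 7, 8 are not satisfied.

1. s + v = 0 + 3 = 3; 3 < 6 — OK.
2. u = 1 is odd — OK.
3. values -3, -12, 1 are pairwise distinct — OK.
4. w + s + r = -5 + 0 + (-12) = -17 — OK.
5. w = -5 lies in [-6, -4] — OK.
6. t + u = -11 + 1 = -10; -10 ≤ -7, bound -7 not met — violated.
7. v + p = 3 + (-12) = -9; -9 > -12, bound -12 not met — violated.
8. w + t + q = -5 + (-11) + (-3) = -19, not -18 — violated.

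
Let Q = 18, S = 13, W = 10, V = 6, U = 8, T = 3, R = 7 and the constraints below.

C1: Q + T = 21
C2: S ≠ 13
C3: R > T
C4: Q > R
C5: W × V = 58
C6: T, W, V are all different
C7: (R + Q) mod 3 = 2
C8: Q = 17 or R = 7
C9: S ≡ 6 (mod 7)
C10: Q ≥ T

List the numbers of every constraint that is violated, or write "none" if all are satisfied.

Constraints 2, 5, 7 do not hold.

C1: Q + T = 18 + 3 = 21  holds
C2: S = 13, but 13 is required to differ  fails
C3: R = 7, T = 3; 7 > 3  holds
C4: Q = 18, R = 7; 18 > 7  holds
C5: W × V = 10 × 6 = 60, not 58  fails
C6: values 3, 10, 6 are pairwise distinct  holds
C7: R + Q = 25; 25 mod 3 = 1, not 2  fails
C8: Q = 18 ≠ 17, but R = 7 = 7 (second disjunct)  holds
C9: 13 mod 7 = 6  holds
C10: Q = 18, T = 3; 18 ≥ 3  holds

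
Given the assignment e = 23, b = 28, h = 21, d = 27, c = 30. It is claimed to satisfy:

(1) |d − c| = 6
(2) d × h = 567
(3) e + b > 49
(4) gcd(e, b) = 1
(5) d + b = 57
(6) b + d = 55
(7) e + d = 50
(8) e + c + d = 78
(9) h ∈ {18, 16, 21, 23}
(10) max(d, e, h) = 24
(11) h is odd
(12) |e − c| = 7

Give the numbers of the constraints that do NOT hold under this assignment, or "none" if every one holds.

Constraints 1, 5, 8, 10 do not hold.

(1) |27 − 30| = 3, not 6  no
(2) d × h = 27 × 21 = 567  yes
(3) e + b = 23 + 28 = 51; 51 > 49  yes
(4) gcd(23, 28) = 1  yes
(5) d + b = 27 + 28 = 55, not 57  no
(6) b + d = 28 + 27 = 55  yes
(7) e + d = 23 + 27 = 50  yes
(8) e + c + d = 23 + 30 + 27 = 80, not 78  no
(9) h = 21 is in {18, 16, 21, 23}  yes
(10) max(27, 23, 21) = 27, not 24  no
(11) h = 21 is odd  yes
(12) |23 − 30| = 7  yes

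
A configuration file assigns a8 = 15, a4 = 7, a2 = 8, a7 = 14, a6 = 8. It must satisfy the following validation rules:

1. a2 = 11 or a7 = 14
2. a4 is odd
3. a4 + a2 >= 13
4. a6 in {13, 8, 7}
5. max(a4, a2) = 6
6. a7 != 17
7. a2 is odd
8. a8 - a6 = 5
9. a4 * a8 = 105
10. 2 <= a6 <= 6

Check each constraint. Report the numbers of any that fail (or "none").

Constraints 5, 7, 8, and 10 are violated.

1. a2 = 8 ≠ 11, but a7 = 14 = 14 (second disjunct) — OK.
2. a4 = 7 is odd — OK.
3. a4 + a2 = 7 + 8 = 15; 15 ≥ 13 — OK.
4. a6 = 8 is in {13, 8, 7} — OK.
5. max(7, 8) = 8, not 6 — violated.
6. a7 = 14, and 14 ≠ 17 — OK.
7. a2 = 8 is even — violated.
8. a8 - a6 = 15 - 8 = 7, not 5 — violated.
9. a4 * a8 = 7 * 15 = 105 — OK.
10. a6 = 8 is outside [2, 6] — violated.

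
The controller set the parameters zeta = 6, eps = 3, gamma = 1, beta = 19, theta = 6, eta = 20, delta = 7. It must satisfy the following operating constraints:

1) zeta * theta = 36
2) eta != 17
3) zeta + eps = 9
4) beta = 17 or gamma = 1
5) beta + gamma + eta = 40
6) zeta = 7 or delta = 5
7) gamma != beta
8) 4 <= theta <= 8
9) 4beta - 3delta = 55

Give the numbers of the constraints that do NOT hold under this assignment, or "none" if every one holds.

1) zeta * theta = 6 * 6 = 36 — OK.
2) eta = 20, and 20 ≠ 17 — OK.
3) zeta + eps = 6 + 3 = 9 — OK.
4) beta = 19 ≠ 17, but gamma = 1 = 1 (second disjunct) — OK.
5) beta + gamma + eta = 19 + 1 + 20 = 40 — OK.
6) zeta = 6 ≠ 7 and delta = 7 ≠ 5; both disjuncts false — violated.
7) gamma = 1, beta = 19; distinct — OK.
8) theta = 6 lies in [4, 8] — OK.
9) 4beta - 3delta = 4(19) - 3(7) = 55 — OK.

No — constraint 6 is not satisfied.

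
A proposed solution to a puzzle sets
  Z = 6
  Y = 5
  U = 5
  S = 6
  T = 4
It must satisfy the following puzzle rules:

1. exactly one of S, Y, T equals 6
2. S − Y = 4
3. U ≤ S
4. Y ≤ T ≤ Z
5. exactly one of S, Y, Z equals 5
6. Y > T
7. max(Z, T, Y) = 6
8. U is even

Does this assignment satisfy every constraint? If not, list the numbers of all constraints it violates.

Constraints 2, 4, 8 do not hold.

1. S=6, Y=5, T=4; 1 of them equals 6  true
2. S − Y = 6 − 5 = 1, not 4  false
3. U = 5, S = 6; 5 ≤ 6  true
4. values 5, 4, 6; Y = 5 is not ≤ T = 4  false
5. S=6, Y=5, Z=6; 1 of them equals 5  true
6. Y = 5, T = 4; 5 > 4  true
7. max(6, 4, 5) = 6  true
8. U = 5 is odd  false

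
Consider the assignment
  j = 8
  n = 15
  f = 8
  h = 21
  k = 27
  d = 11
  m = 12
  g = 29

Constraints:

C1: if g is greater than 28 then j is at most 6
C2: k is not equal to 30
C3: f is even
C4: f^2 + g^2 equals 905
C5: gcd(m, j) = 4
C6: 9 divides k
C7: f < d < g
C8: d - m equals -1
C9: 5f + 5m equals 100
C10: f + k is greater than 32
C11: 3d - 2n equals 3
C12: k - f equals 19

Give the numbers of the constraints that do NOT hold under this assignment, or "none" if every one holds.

C1: g = 29 > 28, so we need j ≤ 6; but j = 8 > 6 — violated.
C2: k = 27, and 27 ≠ 30 — OK.
C3: f = 8 is even — OK.
C4: f^2 + g^2 = 8^2 + 29^2 = 64 + 841 = 905 — OK.
C5: gcd(12, 8) = 4 — OK.
C6: 27 / 9 = 3, so 9 divides 27 — OK.
C7: values 8 < 11 < 29 — OK.
C8: d - m = 11 - 12 = -1 — OK.
C9: 5f + 5m = 5(8) + 5(12) = 100 — OK.
C10: f + k = 8 + 27 = 35; 35 > 32 — OK.
C11: 3d - 2n = 3(11) - 2(15) = 3 — OK.
C12: k - f = 27 - 8 = 19 — OK.

Constraint 1 does not hold.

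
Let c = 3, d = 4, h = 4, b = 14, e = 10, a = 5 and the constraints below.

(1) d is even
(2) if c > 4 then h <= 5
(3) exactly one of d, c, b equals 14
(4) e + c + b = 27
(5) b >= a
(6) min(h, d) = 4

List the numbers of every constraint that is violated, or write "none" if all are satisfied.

(1) d = 4 is even — satisfied.
(2) c = 3, not > 4; antecedent false, conditional vacuously true — satisfied.
(3) d=4, c=3, b=14; 1 of them equals 14 — satisfied.
(4) e + c + b = 10 + 3 + 14 = 27 — satisfied.
(5) b = 14, a = 5; 14 ≥ 5 — satisfied.
(6) min(4, 4) = 4 — satisfied.

The assignment satisfies every constraint.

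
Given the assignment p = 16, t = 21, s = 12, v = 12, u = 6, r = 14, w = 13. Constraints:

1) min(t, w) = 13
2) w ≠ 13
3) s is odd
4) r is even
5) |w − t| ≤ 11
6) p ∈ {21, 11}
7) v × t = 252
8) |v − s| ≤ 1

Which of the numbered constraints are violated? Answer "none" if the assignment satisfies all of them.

Violated: 2, 3, and 6.

1) min(21, 13) = 13 — holds.
2) w = 13, but 13 is required to differ — fails.
3) s = 12 is even — fails.
4) r = 14 is even — holds.
5) |13 − 21| = 8; 8 ≤ 11 — holds.
6) p = 16 is not in {21, 11} — fails.
7) v × t = 12 × 21 = 252 — holds.
8) |12 − 12| = 0; 0 ≤ 1 — holds.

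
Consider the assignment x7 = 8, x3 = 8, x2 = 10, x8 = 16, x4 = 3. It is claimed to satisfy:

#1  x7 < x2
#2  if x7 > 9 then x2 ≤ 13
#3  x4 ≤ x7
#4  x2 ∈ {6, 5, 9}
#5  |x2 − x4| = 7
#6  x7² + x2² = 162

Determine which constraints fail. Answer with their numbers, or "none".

#1 x7 = 8, x2 = 10; 8 < 10  ✓
#2 x7 = 8, not > 9; antecedent false, conditional vacuously true  ✓
#3 x4 = 3, x7 = 8; 3 ≤ 8  ✓
#4 x2 = 10 is not in {6, 5, 9}  ✗
#5 |10 − 3| = 7  ✓
#6 x7² + x2² = 8² + 10² = 64 + 100 = 164, not 162  ✗

Violated: 4, 6.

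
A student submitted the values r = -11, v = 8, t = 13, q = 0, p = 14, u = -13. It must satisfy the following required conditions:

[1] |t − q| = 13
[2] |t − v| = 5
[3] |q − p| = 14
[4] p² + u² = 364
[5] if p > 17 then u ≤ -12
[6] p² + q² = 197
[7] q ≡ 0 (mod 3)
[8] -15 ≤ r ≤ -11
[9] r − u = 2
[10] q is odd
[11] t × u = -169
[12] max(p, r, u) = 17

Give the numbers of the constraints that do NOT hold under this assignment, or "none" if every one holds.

[1] |13 − 0| = 13  ✓
[2] |13 − 8| = 5  ✓
[3] |0 − 14| = 14  ✓
[4] p² + u² = 14² + (-13)² = 196 + 169 = 365, not 364  ✗
[5] p = 14, not > 17; antecedent false, conditional vacuously true  ✓
[6] p² + q² = 14² + 0² = 196 + 0 = 196, not 197  ✗
[7] 0 mod 3 = 0  ✓
[8] r = -11 lies in [-15, -11]  ✓
[9] r − u = -11 − (-13) = 2  ✓
[10] q = 0 is even  ✗
[11] t × u = 13 × (-13) = -169  ✓
[12] max(14, -11, -13) = 14, not 17  ✗

No — constraints 4, 6, 10, and 12 are not satisfied.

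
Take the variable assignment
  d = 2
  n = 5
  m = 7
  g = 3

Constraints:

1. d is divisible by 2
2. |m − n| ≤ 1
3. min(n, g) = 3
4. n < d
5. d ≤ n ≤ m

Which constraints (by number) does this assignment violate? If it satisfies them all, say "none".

No — constraints 2, 4 are not satisfied.

1. 2 / 2 = 1, so 2 divides 2 — satisfied.
2. |7 − 5| = 2; 2 > 1, exceeds bound 1 — violated.
3. min(5, 3) = 3 — satisfied.
4. n = 5, d = 2; 5 ≥ 2 (want <) — violated.
5. values 2 ≤ 5 ≤ 7 — satisfied.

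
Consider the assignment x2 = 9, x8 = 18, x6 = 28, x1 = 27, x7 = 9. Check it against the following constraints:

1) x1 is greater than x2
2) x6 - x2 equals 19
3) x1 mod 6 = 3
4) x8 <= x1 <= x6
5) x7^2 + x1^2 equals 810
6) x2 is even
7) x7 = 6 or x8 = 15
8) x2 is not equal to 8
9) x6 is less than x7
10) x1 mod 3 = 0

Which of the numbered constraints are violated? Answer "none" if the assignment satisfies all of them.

1) x1 = 27, x2 = 9; 27 > 9  holds
2) x6 - x2 = 28 - 9 = 19  holds
3) 27 mod 6 = 3  holds
4) values 18 <= 27 <= 28  holds
5) x7^2 + x1^2 = 9^2 + 27^2 = 81 + 729 = 810  holds
6) x2 = 9 is odd  fails
7) x7 = 9 ≠ 6 and x8 = 18 ≠ 15; both disjuncts false  fails
8) x2 = 9, and 9 ≠ 8  holds
9) x6 = 28, x7 = 9; 28 ≥ 9 (want <)  fails
10) 27 mod 3 = 0  holds

The assignment fails constraints 6, 7, and 9.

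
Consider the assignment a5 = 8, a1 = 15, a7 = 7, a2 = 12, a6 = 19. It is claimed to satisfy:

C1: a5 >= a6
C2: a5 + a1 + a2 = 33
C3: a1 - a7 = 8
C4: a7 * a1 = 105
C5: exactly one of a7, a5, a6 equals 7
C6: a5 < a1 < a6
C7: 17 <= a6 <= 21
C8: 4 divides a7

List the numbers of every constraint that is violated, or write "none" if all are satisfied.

The assignment fails constraints 1, 2, and 8.

C1: a5 = 8, a6 = 19; 8 < 19 (want ≥)  fails
C2: a5 + a1 + a2 = 8 + 15 + 12 = 35, not 33  fails
C3: a1 - a7 = 15 - 7 = 8  holds
C4: a7 * a1 = 7 * 15 = 105  holds
C5: a7=7, a5=8, a6=19; 1 of them equals 7  holds
C6: values 8 < 15 < 19  holds
C7: a6 = 19 lies in [17, 21]  holds
C8: 7 = 4*1 + 3, so 4 does not divide 7  fails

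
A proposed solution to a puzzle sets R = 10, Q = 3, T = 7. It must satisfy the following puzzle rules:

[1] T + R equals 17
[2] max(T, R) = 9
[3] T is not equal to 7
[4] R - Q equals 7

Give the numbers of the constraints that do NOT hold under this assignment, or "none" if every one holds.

[1] T + R = 7 + 10 = 17  true
[2] max(7, 10) = 10, not 9  false
[3] T = 7, but 7 is required to differ  false
[4] R - Q = 10 - 3 = 7  true

Constraints 2, 3 are violated.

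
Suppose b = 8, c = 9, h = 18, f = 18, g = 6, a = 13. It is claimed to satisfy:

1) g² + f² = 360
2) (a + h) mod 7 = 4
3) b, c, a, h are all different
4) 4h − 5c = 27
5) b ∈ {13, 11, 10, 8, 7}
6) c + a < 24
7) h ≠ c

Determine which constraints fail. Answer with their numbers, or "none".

No — constraint 2 is not satisfied.

1) g² + f² = 6² + 18² = 36 + 324 = 360  OK
2) a + h = 31; 31 mod 7 = 3, not 4  FAIL
3) values 8, 9, 13, 18 are pairwise distinct  OK
4) 4h − 5c = 4(18) − 5(9) = 27  OK
5) b = 8 is in {13, 11, 10, 8, 7}  OK
6) c + a = 9 + 13 = 22; 22 < 24  OK
7) h = 18, c = 9; distinct  OK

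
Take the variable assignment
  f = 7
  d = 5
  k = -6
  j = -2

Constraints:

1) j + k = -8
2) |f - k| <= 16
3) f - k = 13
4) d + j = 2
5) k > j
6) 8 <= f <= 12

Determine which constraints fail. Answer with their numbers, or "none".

The assignment fails constraints 4, 5, and 6.

1) j + k = -2 + (-6) = -8 — holds.
2) |7 - (-6)| = 13; 13 ≤ 16 — holds.
3) f - k = 7 - (-6) = 13 — holds.
4) d + j = 5 + (-2) = 3, not 2 — fails.
5) k = -6, j = -2; -6 ≤ -2 (want >) — fails.
6) f = 7 is outside [8, 12] — fails.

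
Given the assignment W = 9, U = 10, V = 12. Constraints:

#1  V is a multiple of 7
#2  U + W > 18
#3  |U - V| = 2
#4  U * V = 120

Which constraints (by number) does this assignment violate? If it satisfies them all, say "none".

#1 12 = 7*1 + 5, so 7 does not divide 12 — does not hold.
#2 U + W = 10 + 9 = 19; 19 > 18 — holds.
#3 |10 - 12| = 2 — holds.
#4 U * V = 10 * 12 = 120 — holds.

Constraint 1 is violated.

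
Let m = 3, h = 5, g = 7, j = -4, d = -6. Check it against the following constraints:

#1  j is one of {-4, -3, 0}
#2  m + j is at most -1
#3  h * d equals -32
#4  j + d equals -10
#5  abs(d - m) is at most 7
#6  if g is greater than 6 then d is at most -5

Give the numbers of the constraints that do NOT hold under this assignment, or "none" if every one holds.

Constraints 3 and 5 do not hold.

#1 j = -4 is in {-4, -3, 0} — holds.
#2 m + j = 3 + (-4) = -1; -1 ≤ -1 — holds.
#3 h * d = 5 * (-6) = -30, not -32 — fails.
#4 j + d = -4 + (-6) = -10 — holds.
#5 abs(-6 - 3) = 9; 9 > 7, exceeds bound 7 — fails.
#6 g = 7 > 6, so we need d ≤ -5; d = -6 ≤ -5 — holds.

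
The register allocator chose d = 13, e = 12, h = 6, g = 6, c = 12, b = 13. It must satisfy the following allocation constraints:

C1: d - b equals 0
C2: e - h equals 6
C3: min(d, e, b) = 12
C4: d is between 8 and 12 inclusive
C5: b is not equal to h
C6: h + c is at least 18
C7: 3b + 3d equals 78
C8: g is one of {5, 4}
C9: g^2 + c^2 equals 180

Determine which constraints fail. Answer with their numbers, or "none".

C1: d - b = 13 - 13 = 0  ✔
C2: e - h = 12 - 6 = 6  ✔
C3: min(13, 12, 13) = 12  ✔
C4: d = 13 is outside [8, 12]  ✘
C5: b = 13, h = 6; distinct  ✔
C6: h + c = 6 + 12 = 18; 18 ≥ 18  ✔
C7: 3b + 3d = 3(13) + 3(13) = 78  ✔
C8: g = 6 is not in {5, 4}  ✘
C9: g^2 + c^2 = 6^2 + 12^2 = 36 + 144 = 180  ✔

The assignment fails constraints 4, 8.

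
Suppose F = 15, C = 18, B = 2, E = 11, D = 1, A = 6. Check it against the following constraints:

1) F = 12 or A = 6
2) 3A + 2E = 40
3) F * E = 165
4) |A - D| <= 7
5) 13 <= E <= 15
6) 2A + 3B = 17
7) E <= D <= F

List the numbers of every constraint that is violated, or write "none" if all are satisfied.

1) F = 15 ≠ 12, but A = 6 = 6 (second disjunct) — OK.
2) 3A + 2E = 3(6) + 2(11) = 40 — OK.
3) F * E = 15 * 11 = 165 — OK.
4) |6 - 1| = 5; 5 ≤ 7 — OK.
5) E = 11 is outside [13, 15] — violated.
6) 2A + 3B = 2(6) + 3(2) = 18, not 17 — violated.
7) values 11, 1, 15; E = 11 is not <= D = 1 — violated.

Constraints 5, 6, 7 do not hold.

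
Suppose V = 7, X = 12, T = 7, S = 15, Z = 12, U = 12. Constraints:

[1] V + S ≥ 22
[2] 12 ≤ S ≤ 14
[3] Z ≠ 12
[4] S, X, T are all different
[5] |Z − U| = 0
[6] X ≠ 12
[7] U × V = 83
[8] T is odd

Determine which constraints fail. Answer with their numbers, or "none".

[1] V + S = 7 + 15 = 22; 22 ≥ 22 — holds.
[2] S = 15 is outside [12, 14] — fails.
[3] Z = 12, but 12 is required to differ — fails.
[4] values 15, 12, 7 are pairwise distinct — holds.
[5] |12 − 12| = 0 — holds.
[6] X = 12, but 12 is required to differ — fails.
[7] U × V = 12 × 7 = 84, not 83 — fails.
[8] T = 7 is odd — holds.

Violated: 2, 3, 6, 7.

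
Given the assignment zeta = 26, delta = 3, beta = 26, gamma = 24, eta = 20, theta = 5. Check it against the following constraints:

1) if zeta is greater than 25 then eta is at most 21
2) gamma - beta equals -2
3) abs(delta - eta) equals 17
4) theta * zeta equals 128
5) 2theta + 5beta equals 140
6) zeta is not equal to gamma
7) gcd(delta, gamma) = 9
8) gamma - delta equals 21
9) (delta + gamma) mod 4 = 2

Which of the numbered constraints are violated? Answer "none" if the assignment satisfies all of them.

Constraints 4, 7, 9 are violated.

1) zeta = 26 > 25, so we need eta ≤ 21; eta = 20 ≤ 21  yes
2) gamma - beta = 24 - 26 = -2  yes
3) abs(3 - 20) = 17  yes
4) theta * zeta = 5 * 26 = 130, not 128  no
5) 2theta + 5beta = 2(5) + 5(26) = 140  yes
6) zeta = 26, gamma = 24; distinct  yes
7) gcd(3, 24) = 3, not 9  no
8) gamma - delta = 24 - 3 = 21  yes
9) delta + gamma = 27; 27 mod 4 = 3, not 2  no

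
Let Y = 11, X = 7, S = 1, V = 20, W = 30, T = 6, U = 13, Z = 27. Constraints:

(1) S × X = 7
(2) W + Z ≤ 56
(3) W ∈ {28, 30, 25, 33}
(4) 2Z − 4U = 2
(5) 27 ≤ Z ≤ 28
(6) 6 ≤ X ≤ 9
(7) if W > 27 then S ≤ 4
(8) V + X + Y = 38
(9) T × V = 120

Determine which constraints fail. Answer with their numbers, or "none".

Constraint 2 is violated.

(1) S × X = 1 × 7 = 7  ✔
(2) W + Z = 30 + 27 = 57; 57 > 56, bound 56 not met  ✘
(3) W = 30 is in {28, 30, 25, 33}  ✔
(4) 2Z − 4U = 2(27) − 4(13) = 2  ✔
(5) Z = 27 lies in [27, 28]  ✔
(6) X = 7 lies in [6, 9]  ✔
(7) W = 30 > 27, so we need S ≤ 4; S = 1 ≤ 4  ✔
(8) V + X + Y = 20 + 7 + 11 = 38  ✔
(9) T × V = 6 × 20 = 120  ✔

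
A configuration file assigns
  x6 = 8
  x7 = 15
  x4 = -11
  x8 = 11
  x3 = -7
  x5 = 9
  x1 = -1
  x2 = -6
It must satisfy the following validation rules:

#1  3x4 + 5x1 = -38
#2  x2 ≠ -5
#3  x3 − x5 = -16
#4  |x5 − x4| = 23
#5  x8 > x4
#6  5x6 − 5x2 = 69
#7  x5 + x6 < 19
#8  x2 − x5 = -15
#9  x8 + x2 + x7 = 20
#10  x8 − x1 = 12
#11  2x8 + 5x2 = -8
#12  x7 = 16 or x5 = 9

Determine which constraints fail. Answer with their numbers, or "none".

Constraints 4, 6 are violated.

#1 3x4 + 5x1 = 3(-11) + 5(-1) = -38  holds
#2 x2 = -6, and -6 ≠ -5  holds
#3 x3 − x5 = -7 − 9 = -16  holds
#4 |9 − (-11)| = 20, not 23  fails
#5 x8 = 11, x4 = -11; 11 > -11  holds
#6 5x6 − 5x2 = 5(8) − 5(-6) = 70, not 69  fails
#7 x5 + x6 = 9 + 8 = 17; 17 < 19  holds
#8 x2 − x5 = -6 − 9 = -15  holds
#9 x8 + x2 + x7 = 11 + (-6) + 15 = 20  holds
#10 x8 − x1 = 11 − (-1) = 12  holds
#11 2x8 + 5x2 = 2(11) + 5(-6) = -8  holds
#12 x7 = 15 ≠ 16, but x5 = 9 = 9 (second disjunct)  holds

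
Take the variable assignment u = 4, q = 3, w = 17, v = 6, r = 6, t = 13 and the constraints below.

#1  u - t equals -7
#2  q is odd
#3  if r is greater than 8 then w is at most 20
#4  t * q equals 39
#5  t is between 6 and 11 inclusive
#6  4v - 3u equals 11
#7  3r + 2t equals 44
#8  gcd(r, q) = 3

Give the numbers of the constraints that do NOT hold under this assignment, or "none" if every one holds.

Constraints 1, 5, and 6 do not hold.

#1 u - t = 4 - 13 = -9, not -7  ✘
#2 q = 3 is odd  ✔
#3 r = 6, not > 8; antecedent false, conditional vacuously true  ✔
#4 t * q = 13 * 3 = 39  ✔
#5 t = 13 is outside [6, 11]  ✘
#6 4v - 3u = 4(6) - 3(4) = 12, not 11  ✘
#7 3r + 2t = 3(6) + 2(13) = 44  ✔
#8 gcd(6, 3) = 3  ✔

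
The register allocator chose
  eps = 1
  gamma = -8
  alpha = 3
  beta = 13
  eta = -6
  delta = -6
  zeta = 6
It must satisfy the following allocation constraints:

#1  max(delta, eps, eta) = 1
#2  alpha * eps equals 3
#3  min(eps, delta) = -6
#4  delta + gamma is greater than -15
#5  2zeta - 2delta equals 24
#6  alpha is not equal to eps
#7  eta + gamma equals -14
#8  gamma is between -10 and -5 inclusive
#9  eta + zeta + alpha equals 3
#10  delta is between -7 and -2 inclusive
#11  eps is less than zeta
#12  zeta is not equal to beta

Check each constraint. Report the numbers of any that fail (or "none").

#1 max(-6, 1, -6) = 1  ✓
#2 alpha * eps = 3 * 1 = 3  ✓
#3 min(1, -6) = -6  ✓
#4 delta + gamma = -6 + (-8) = -14; -14 > -15  ✓
#5 2zeta - 2delta = 2(6) - 2(-6) = 24  ✓
#6 alpha = 3, eps = 1; distinct  ✓
#7 eta + gamma = -6 + (-8) = -14  ✓
#8 gamma = -8 lies in [-10, -5]  ✓
#9 eta + zeta + alpha = -6 + 6 + 3 = 3  ✓
#10 delta = -6 lies in [-7, -2]  ✓
#11 eps = 1, zeta = 6; 1 < 6  ✓
#12 zeta = 6, beta = 13; distinct  ✓

Yes — all constraints hold.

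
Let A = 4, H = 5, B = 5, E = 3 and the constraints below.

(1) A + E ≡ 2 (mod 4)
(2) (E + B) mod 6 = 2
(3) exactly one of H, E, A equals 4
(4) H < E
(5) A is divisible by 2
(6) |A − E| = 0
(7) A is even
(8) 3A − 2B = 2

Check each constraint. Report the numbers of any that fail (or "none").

Constraints 1, 4, and 6 are violated.

(1) A + E = 7; 7 mod 4 = 3, not 2  ✗
(2) E + B = 8; 8 mod 6 = 2  ✓
(3) H=5, E=3, A=4; 1 of them equals 4  ✓
(4) H = 5, E = 3; 5 ≥ 3 (want <)  ✗
(5) 4 / 2 = 2, so 2 divides 4  ✓
(6) |4 − 3| = 1, not 0  ✗
(7) A = 4 is even  ✓
(8) 3A − 2B = 3(4) − 2(5) = 2  ✓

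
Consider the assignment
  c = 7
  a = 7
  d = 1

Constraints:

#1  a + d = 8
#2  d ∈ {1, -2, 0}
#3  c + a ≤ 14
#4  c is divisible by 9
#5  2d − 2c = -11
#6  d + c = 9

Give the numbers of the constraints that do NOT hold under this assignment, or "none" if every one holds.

Constraints 4, 5, and 6 do not hold.

#1 a + d = 7 + 1 = 8  holds
#2 d = 1 is in {1, -2, 0}  holds
#3 c + a = 7 + 7 = 14; 14 ≤ 14  holds
#4 7 = 9×0 + 7, so 9 does not divide 7  fails
#5 2d − 2c = 2(1) − 2(7) = -12, not -11  fails
#6 d + c = 1 + 7 = 8, not 9  fails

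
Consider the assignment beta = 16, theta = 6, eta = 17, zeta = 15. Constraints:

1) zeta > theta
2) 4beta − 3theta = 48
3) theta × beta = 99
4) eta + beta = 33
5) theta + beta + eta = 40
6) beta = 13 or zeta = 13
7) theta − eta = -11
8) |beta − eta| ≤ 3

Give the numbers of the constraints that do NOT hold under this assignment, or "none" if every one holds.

Violated: 2, 3, 5, and 6.

1) zeta = 15, theta = 6; 15 > 6  true
2) 4beta − 3theta = 4(16) − 3(6) = 46, not 48  false
3) theta × beta = 6 × 16 = 96, not 99  false
4) eta + beta = 17 + 16 = 33  true
5) theta + beta + eta = 6 + 16 + 17 = 39, not 40  false
6) beta = 16 ≠ 13 and zeta = 15 ≠ 13; both disjuncts false  false
7) theta − eta = 6 − 17 = -11  true
8) |16 − 17| = 1; 1 ≤ 3  true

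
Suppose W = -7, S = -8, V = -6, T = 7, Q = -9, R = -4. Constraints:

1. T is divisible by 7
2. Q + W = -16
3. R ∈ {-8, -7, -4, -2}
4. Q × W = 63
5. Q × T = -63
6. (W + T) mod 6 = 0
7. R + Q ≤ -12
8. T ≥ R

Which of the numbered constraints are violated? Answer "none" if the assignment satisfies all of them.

1. 7 / 7 = 1, so 7 divides 7  OK
2. Q + W = -9 + (-7) = -16  OK
3. R = -4 is in {-8, -7, -4, -2}  OK
4. Q × W = -9 × (-7) = 63  OK
5. Q × T = -9 × 7 = -63  OK
6. W + T = 0; 0 mod 6 = 0  OK
7. R + Q = -4 + (-9) = -13; -13 ≤ -12  OK
8. T = 7, R = -4; 7 ≥ -4  OK

None — every constraint holds.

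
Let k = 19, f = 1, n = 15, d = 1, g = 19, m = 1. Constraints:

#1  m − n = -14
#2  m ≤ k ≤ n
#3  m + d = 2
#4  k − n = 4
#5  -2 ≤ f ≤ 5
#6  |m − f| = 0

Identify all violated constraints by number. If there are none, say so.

#1 m − n = 1 − 15 = -14 — holds.
#2 values 1, 19, 15; k = 19 is not ≤ n = 15 — fails.
#3 m + d = 1 + 1 = 2 — holds.
#4 k − n = 19 − 15 = 4 — holds.
#5 f = 1 lies in [-2, 5] — holds.
#6 |1 − 1| = 0 — holds.

No — constraint 2 is not satisfied.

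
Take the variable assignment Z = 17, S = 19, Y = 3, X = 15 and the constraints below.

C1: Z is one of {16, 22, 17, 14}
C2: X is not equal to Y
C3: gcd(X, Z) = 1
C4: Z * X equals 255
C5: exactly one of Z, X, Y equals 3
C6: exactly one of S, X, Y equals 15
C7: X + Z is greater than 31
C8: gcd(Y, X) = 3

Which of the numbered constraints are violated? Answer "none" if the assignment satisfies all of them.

Yes — all constraints hold.

C1: Z = 17 is in {16, 22, 17, 14}  holds
C2: X = 15, Y = 3; distinct  holds
C3: gcd(15, 17) = 1  holds
C4: Z * X = 17 * 15 = 255  holds
C5: Z=17, X=15, Y=3; 1 of them equals 3  holds
C6: S=19, X=15, Y=3; 1 of them equals 15  holds
C7: X + Z = 15 + 17 = 32; 32 > 31  holds
C8: gcd(3, 15) = 3  holds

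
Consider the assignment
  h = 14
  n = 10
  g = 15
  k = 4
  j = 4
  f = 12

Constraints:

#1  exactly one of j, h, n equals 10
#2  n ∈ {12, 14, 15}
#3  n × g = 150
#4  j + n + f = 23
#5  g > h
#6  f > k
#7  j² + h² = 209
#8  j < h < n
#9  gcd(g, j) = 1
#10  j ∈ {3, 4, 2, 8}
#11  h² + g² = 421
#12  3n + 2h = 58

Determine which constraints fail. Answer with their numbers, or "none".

Constraints 2, 4, 7, and 8 do not hold.

#1 j=4, h=14, n=10; 1 of them equals 10  OK
#2 n = 10 is not in {12, 14, 15}  FAIL
#3 n × g = 10 × 15 = 150  OK
#4 j + n + f = 4 + 10 + 12 = 26, not 23  FAIL
#5 g = 15, h = 14; 15 > 14  OK
#6 f = 12, k = 4; 12 > 4  OK
#7 j² + h² = 4² + 14² = 16 + 196 = 212, not 209  FAIL
#8 values 4, 14, 10; h = 14 is not < n = 10  FAIL
#9 gcd(15, 4) = 1  OK
#10 j = 4 is in {3, 4, 2, 8}  OK
#11 h² + g² = 14² + 15² = 196 + 225 = 421  OK
#12 3n + 2h = 3(10) + 2(14) = 58  OK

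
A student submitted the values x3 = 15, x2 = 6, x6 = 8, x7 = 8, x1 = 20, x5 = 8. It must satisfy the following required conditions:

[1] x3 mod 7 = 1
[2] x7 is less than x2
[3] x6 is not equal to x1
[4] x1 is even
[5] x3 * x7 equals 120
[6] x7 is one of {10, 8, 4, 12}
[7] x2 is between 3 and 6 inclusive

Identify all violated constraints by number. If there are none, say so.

[1] 15 mod 7 = 1 — holds.
[2] x7 = 8, x2 = 6; 8 ≥ 6 (want <) — does not hold.
[3] x6 = 8, x1 = 20; distinct — holds.
[4] x1 = 20 is even — holds.
[5] x3 * x7 = 15 * 8 = 120 — holds.
[6] x7 = 8 is in {10, 8, 4, 12} — holds.
[7] x2 = 6 lies in [3, 6] — holds.

Violated: 2.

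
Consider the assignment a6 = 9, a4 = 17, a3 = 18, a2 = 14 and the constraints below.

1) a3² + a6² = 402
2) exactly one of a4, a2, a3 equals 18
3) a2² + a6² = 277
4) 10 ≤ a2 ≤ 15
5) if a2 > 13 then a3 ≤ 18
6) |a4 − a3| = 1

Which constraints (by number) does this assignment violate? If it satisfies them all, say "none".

1) a3² + a6² = 18² + 9² = 324 + 81 = 405, not 402  ✗
2) a4=17, a2=14, a3=18; 1 of them equals 18  ✓
3) a2² + a6² = 14² + 9² = 196 + 81 = 277  ✓
4) a2 = 14 lies in [10, 15]  ✓
5) a2 = 14 > 13, so we need a3 ≤ 18; a3 = 18 ≤ 18  ✓
6) |17 − 18| = 1  ✓

Constraint 1 is violated.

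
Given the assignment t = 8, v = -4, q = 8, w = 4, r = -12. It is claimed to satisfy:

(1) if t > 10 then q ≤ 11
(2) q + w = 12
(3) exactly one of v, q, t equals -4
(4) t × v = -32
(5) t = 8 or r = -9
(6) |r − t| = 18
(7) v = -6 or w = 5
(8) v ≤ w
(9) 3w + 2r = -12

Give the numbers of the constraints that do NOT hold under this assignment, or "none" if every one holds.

(1) t = 8, not > 10; antecedent false, conditional vacuously true — satisfied.
(2) q + w = 8 + 4 = 12 — satisfied.
(3) v=-4, q=8, t=8; 1 of them equals -4 — satisfied.
(4) t × v = 8 × (-4) = -32 — satisfied.
(5) t = 8 = 8 (first disjunct) — satisfied.
(6) |-12 − 8| = 20, not 18 — violated.
(7) v = -4 ≠ -6 and w = 4 ≠ 5; both disjuncts false — violated.
(8) v = -4, w = 4; -4 ≤ 4 — satisfied.
(9) 3w + 2r = 3(4) + 2(-12) = -12 — satisfied.

Constraints 6, 7 do not hold.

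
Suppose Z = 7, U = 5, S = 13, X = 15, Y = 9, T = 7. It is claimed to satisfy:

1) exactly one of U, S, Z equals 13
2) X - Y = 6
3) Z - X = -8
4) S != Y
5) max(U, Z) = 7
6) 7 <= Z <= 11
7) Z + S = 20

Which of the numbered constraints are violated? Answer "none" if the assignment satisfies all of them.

1) U=5, S=13, Z=7; 1 of them equals 13 — satisfied.
2) X - Y = 15 - 9 = 6 — satisfied.
3) Z - X = 7 - 15 = -8 — satisfied.
4) S = 13, Y = 9; distinct — satisfied.
5) max(5, 7) = 7 — satisfied.
6) Z = 7 lies in [7, 11] — satisfied.
7) Z + S = 7 + 13 = 20 — satisfied.

Yes — all constraints hold.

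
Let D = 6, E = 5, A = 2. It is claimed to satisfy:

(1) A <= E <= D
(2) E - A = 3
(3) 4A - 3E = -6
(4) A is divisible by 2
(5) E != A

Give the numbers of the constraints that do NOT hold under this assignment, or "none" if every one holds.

Violated: 3.

(1) values 2 <= 5 <= 6  true
(2) E - A = 5 - 2 = 3  true
(3) 4A - 3E = 4(2) - 3(5) = -7, not -6  false
(4) 2 / 2 = 1, so 2 divides 2  true
(5) E = 5, A = 2; distinct  true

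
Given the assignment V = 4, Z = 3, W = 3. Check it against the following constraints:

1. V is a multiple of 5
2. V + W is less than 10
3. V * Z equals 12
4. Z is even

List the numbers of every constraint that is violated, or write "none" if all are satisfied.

1. 4 = 5*0 + 4, so 5 does not divide 4 — does not hold.
2. V + W = 4 + 3 = 7; 7 < 10 — holds.
3. V * Z = 4 * 3 = 12 — holds.
4. Z = 3 is odd — does not hold.

The assignment fails constraints 1 and 4.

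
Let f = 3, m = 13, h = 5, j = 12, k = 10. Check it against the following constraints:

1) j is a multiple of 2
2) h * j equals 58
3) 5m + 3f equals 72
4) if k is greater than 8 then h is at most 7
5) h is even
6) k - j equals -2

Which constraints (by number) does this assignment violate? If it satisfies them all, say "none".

1) 12 / 2 = 6, so 2 divides 12 — OK.
2) h * j = 5 * 12 = 60, not 58 — violated.
3) 5m + 3f = 5(13) + 3(3) = 74, not 72 — violated.
4) k = 10 > 8, so we need h ≤ 7; h = 5 ≤ 7 — OK.
5) h = 5 is odd — violated.
6) k - j = 10 - 12 = -2 — OK.

Constraints 2, 3, 5 are violated.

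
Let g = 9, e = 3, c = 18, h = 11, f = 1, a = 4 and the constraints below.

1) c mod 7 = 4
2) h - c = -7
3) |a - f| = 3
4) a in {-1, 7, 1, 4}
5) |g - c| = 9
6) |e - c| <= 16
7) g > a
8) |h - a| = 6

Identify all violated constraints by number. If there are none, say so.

Constraint 8 is violated.

1) 18 mod 7 = 4  ✔
2) h - c = 11 - 18 = -7  ✔
3) |4 - 1| = 3  ✔
4) a = 4 is in {-1, 7, 1, 4}  ✔
5) |9 - 18| = 9  ✔
6) |3 - 18| = 15; 15 ≤ 16  ✔
7) g = 9, a = 4; 9 > 4  ✔
8) |11 - 4| = 7, not 6  ✘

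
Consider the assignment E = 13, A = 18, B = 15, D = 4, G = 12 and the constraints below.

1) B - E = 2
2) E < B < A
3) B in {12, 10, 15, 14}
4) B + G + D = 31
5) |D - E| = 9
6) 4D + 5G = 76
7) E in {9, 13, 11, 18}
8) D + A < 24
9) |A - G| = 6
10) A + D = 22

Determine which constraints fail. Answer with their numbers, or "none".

1) B - E = 15 - 13 = 2 — holds.
2) values 13 < 15 < 18 — holds.
3) B = 15 is in {12, 10, 15, 14} — holds.
4) B + G + D = 15 + 12 + 4 = 31 — holds.
5) |4 - 13| = 9 — holds.
6) 4D + 5G = 4(4) + 5(12) = 76 — holds.
7) E = 13 is in {9, 13, 11, 18} — holds.
8) D + A = 4 + 18 = 22; 22 < 24 — holds.
9) |18 - 12| = 6 — holds.
10) A + D = 18 + 4 = 22 — holds.

No violations.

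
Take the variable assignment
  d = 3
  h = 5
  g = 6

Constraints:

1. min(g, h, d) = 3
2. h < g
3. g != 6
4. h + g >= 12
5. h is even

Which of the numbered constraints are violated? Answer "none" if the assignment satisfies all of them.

1. min(6, 5, 3) = 3 — holds.
2. h = 5, g = 6; 5 < 6 — holds.
3. g = 6, but 6 is required to differ — does not hold.
4. h + g = 5 + 6 = 11; 11 < 12, bound 12 not met — does not hold.
5. h = 5 is odd — does not hold.

Constraints 3, 4, and 5 do not hold.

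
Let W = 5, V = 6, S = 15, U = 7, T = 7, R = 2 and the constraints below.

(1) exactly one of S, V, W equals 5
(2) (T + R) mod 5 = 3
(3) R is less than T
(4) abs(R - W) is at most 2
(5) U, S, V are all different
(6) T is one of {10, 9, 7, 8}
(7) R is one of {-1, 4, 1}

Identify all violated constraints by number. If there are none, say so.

Violated: 2, 4, and 7.

(1) S=15, V=6, W=5; 1 of them equals 5  true
(2) T + R = 9; 9 mod 5 = 4, not 3  false
(3) R = 2, T = 7; 2 < 7  true
(4) abs(2 - 5) = 3; 3 > 2, exceeds bound 2  false
(5) values 7, 15, 6 are pairwise distinct  true
(6) T = 7 is in {10, 9, 7, 8}  true
(7) R = 2 is not in {-1, 4, 1}  false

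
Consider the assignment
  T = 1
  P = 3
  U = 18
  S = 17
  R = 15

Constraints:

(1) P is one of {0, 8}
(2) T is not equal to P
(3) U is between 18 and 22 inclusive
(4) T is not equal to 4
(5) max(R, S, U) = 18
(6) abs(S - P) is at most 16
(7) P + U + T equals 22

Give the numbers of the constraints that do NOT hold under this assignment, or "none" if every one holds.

No — constraint 1 is not satisfied.

(1) P = 3 is not in {0, 8} — violated.
(2) T = 1, P = 3; distinct — satisfied.
(3) U = 18 lies in [18, 22] — satisfied.
(4) T = 1, and 1 ≠ 4 — satisfied.
(5) max(15, 17, 18) = 18 — satisfied.
(6) abs(17 - 3) = 14; 14 ≤ 16 — satisfied.
(7) P + U + T = 3 + 18 + 1 = 22 — satisfied.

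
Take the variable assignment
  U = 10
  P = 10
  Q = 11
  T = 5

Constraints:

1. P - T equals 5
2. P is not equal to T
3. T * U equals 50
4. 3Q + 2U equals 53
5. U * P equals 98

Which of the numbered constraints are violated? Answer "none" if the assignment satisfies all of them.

1. P - T = 10 - 5 = 5 — satisfied.
2. P = 10, T = 5; distinct — satisfied.
3. T * U = 5 * 10 = 50 — satisfied.
4. 3Q + 2U = 3(11) + 2(10) = 53 — satisfied.
5. U * P = 10 * 10 = 100, not 98 — violated.

No — constraint 5 is not satisfied.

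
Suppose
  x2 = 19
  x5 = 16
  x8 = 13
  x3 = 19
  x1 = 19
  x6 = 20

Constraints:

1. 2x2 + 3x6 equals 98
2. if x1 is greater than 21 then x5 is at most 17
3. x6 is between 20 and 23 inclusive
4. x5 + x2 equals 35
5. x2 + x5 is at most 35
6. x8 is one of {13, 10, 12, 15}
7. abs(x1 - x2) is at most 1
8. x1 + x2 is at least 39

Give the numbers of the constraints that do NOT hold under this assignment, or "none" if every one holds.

1. 2x2 + 3x6 = 2(19) + 3(20) = 98  ✔
2. x1 = 19, not > 21; antecedent false, conditional vacuously true  ✔
3. x6 = 20 lies in [20, 23]  ✔
4. x5 + x2 = 16 + 19 = 35  ✔
5. x2 + x5 = 19 + 16 = 35; 35 ≤ 35  ✔
6. x8 = 13 is in {13, 10, 12, 15}  ✔
7. abs(19 - 19) = 0; 0 ≤ 1  ✔
8. x1 + x2 = 19 + 19 = 38; 38 < 39, bound 39 not met  ✘

No — constraint 8 is not satisfied.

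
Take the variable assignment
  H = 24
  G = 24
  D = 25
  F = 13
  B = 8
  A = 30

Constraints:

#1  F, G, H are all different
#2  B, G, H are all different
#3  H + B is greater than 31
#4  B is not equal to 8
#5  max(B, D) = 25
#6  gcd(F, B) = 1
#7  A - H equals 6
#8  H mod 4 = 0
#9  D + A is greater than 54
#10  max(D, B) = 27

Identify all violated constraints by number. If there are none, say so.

Constraints 1, 2, 4, and 10 are violated.

#1 G = H = 24, not all different — violated.
#2 G = H = 24, not all different — violated.
#3 H + B = 24 + 8 = 32; 32 > 31 — OK.
#4 B = 8, but 8 is required to differ — violated.
#5 max(8, 25) = 25 — OK.
#6 gcd(13, 8) = 1 — OK.
#7 A - H = 30 - 24 = 6 — OK.
#8 24 mod 4 = 0 — OK.
#9 D + A = 25 + 30 = 55; 55 > 54 — OK.
#10 max(25, 8) = 25, not 27 — violated.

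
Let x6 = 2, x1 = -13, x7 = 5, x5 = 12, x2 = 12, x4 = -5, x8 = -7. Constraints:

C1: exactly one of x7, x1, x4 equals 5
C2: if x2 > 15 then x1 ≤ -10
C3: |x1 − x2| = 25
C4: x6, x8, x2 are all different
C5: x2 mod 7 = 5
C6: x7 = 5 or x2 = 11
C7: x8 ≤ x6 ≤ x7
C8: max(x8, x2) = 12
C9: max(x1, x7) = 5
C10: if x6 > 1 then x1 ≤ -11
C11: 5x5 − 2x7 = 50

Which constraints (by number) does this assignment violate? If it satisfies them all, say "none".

The assignment satisfies every constraint.

C1: x7=5, x1=-13, x4=-5; 1 of them equals 5  ✓
C2: x2 = 12, not > 15; antecedent false, conditional vacuously true  ✓
C3: |-13 − 12| = 25  ✓
C4: values 2, -7, 12 are pairwise distinct  ✓
C5: 12 mod 7 = 5  ✓
C6: x7 = 5 = 5 (first disjunct)  ✓
C7: values -7 ≤ 2 ≤ 5  ✓
C8: max(-7, 12) = 12  ✓
C9: max(-13, 5) = 5  ✓
C10: x6 = 2 > 1, so we need x1 ≤ -11; x1 = -13 ≤ -11  ✓
C11: 5x5 − 2x7 = 5(12) − 2(5) = 50  ✓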